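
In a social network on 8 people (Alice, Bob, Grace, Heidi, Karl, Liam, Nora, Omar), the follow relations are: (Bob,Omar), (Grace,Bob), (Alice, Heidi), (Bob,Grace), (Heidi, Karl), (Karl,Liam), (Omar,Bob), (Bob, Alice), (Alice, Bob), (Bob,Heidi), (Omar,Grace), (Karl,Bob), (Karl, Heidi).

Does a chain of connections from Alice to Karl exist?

Yes

Explore from Alice.
Distance 1: reach Bob, Heidi.
Distance 2: reach Grace, Karl, Omar.
Found Karl.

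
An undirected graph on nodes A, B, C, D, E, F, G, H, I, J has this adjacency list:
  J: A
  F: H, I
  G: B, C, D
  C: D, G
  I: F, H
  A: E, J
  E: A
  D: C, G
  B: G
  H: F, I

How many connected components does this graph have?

3

From A: component {A, E, J}.
From B: component {B, C, D, G}.
From F: component {F, H, I}.
That's 3 components.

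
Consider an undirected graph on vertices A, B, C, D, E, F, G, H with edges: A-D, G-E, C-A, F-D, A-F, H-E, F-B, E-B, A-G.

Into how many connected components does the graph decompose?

1

From A: component {A, B, C, D, E, F, G, H}.
That's 1 component.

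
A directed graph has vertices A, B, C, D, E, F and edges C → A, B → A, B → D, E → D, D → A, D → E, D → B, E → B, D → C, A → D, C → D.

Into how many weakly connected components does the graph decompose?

2

From A: component {A, B, C, D, E}.
From F: component {F}.
That's 2 components.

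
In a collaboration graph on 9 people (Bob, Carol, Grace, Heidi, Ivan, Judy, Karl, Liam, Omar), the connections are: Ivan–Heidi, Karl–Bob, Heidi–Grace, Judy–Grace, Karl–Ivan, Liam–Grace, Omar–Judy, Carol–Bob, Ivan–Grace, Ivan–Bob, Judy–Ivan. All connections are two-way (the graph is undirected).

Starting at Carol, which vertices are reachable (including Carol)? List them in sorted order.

Bob, Carol, Grace, Heidi, Ivan, Judy, Karl, Liam, Omar

Start at Carol.
Its neighbours: Bob.
Then their neighbours: Ivan, Karl.
Then next layer: Grace, Heidi, Judy.
Then next layer: Liam, Omar.
Every vertex is now reached.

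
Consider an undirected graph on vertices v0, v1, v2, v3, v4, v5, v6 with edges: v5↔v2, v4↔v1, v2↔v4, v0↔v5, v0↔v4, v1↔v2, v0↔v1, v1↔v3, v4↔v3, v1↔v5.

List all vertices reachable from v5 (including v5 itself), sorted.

v0, v1, v2, v3, v4, v5

Start at v5.
Its neighbours: v0, v1, v2.
Then their neighbours: v3, v4.
Nothing further is reachable.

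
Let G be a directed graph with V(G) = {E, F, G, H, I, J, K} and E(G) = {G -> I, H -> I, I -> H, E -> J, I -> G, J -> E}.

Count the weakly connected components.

4

From E: component {E, J}.
From F: component {F}.
From G: component {G, H, I}.
From K: component {K}.
That's 4 components.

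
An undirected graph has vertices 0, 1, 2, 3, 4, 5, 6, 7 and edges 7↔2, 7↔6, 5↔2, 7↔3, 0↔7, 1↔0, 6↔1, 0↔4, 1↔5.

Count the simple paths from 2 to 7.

3

2–5–1–0–7
2–5–1–6–7
2–7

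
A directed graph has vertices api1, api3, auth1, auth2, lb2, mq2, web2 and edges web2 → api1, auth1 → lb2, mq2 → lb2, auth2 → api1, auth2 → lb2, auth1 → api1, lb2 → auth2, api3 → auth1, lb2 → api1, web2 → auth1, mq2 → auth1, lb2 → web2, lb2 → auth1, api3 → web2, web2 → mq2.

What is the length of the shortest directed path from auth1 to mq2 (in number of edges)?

Distance 0: auth1.
Distance 1: api1, lb2.
Distance 2: auth2, web2.
Distance 3: mq2 — contains mq2.

3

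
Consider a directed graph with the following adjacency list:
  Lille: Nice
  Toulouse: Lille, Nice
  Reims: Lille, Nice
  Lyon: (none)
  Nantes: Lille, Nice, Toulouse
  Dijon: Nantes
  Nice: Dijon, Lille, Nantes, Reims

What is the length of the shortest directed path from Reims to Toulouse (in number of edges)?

3

Distance 0: Reims.
Distance 1: Lille, Nice.
Distance 2: Dijon, Nantes.
Distance 3: Toulouse — contains Toulouse.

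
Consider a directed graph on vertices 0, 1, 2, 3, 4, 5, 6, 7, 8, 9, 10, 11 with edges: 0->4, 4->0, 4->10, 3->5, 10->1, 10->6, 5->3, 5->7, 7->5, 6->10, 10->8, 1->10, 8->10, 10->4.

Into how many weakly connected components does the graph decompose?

5

From 0: component {0, 1, 4, 6, 8, 10}.
From 2: component {2}.
From 3: component {3, 5, 7}.
From 9: component {9}.
From 11: component {11}.
That's 5 components.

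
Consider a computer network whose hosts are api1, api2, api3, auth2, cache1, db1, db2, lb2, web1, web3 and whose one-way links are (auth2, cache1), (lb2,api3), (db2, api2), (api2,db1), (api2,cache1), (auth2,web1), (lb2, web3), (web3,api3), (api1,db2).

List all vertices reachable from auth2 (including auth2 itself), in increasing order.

auth2, cache1, web1

Start at auth2.
Its neighbours: cache1, web1.
Nothing further is reachable.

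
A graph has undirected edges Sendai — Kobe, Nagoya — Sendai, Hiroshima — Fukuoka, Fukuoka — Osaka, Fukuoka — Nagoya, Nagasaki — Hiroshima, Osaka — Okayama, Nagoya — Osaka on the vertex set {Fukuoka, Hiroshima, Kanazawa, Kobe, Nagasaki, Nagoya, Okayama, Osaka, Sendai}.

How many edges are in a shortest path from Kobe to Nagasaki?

Distance 0: Kobe.
Distance 1: Sendai.
Distance 2: Nagoya.
Distance 3: Fukuoka, Osaka.
Distance 4: Hiroshima, Okayama.
Distance 5: Nagasaki — contains Nagasaki.

5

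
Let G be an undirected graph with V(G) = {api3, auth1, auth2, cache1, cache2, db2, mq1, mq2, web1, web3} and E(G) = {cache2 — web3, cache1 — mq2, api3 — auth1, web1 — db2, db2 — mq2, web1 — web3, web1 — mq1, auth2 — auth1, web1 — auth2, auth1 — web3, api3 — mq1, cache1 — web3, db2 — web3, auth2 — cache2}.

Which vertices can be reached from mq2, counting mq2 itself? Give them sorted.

api3, auth1, auth2, cache1, cache2, db2, mq1, mq2, web1, web3

Start at mq2.
Its neighbours: cache1, db2.
Then their neighbours: web1, web3.
Then next layer: auth1, auth2, cache2, mq1.
Then next layer: api3.
Every vertex is now reached.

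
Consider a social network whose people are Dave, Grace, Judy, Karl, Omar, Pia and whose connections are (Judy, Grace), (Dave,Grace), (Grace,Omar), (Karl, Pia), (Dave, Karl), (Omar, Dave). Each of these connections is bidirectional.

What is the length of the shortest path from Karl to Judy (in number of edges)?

3

Distance 0: Karl.
Distance 1: Dave, Pia.
Distance 2: Grace, Omar.
Distance 3: Judy — contains Judy.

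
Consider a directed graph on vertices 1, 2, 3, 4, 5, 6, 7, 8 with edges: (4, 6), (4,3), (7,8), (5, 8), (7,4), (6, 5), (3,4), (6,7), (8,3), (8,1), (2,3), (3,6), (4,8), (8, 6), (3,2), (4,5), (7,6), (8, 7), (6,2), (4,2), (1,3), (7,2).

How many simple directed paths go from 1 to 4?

1→3→4
1→3→6→5→8→7→4
1→3→6→7→4

3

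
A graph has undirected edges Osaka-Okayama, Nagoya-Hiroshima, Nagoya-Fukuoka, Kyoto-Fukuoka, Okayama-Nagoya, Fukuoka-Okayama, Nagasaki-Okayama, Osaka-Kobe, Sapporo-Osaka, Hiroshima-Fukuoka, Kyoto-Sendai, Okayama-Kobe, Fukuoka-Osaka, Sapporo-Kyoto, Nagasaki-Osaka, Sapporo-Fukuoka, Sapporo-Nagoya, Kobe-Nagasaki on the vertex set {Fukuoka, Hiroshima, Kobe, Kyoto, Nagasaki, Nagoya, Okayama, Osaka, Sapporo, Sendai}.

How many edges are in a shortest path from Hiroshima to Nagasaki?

Distance 0: Hiroshima.
Distance 1: Fukuoka, Nagoya.
Distance 2: Kyoto, Okayama, Osaka, Sapporo.
Distance 3: Kobe, Nagasaki, Sendai — contains Nagasaki.

3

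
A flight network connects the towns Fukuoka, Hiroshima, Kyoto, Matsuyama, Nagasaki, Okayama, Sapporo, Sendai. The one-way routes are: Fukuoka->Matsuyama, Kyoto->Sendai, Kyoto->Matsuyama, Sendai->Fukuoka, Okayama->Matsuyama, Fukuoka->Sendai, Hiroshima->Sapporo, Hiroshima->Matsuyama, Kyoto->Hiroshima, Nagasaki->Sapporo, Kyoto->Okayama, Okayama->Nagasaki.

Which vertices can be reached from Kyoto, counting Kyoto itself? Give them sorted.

Start at Kyoto.
Its neighbours: Hiroshima, Matsuyama, Okayama, Sendai.
Then their neighbours: Fukuoka, Nagasaki, Sapporo.
Every vertex is now reached.

Fukuoka, Hiroshima, Kyoto, Matsuyama, Nagasaki, Okayama, Sapporo, Sendai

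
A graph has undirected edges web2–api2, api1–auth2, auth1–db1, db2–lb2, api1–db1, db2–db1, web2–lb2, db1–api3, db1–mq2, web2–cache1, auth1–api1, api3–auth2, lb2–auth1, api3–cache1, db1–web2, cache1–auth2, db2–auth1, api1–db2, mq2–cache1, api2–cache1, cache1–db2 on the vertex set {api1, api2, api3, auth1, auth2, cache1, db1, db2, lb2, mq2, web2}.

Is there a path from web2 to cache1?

Yes

Explore from web2.
Distance 1: reach api2, cache1, db1, lb2.
Found cache1.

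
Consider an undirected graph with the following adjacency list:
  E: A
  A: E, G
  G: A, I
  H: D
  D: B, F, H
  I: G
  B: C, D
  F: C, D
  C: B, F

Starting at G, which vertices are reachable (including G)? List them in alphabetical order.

Start at G.
Its neighbours: A, I.
Then their neighbours: E.
Nothing further is reachable.

A, E, G, I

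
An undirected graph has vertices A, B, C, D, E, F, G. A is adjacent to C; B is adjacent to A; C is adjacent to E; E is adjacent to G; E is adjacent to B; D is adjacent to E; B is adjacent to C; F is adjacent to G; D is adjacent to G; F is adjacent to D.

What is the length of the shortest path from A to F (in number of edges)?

Distance 0: A.
Distance 1: B, C.
Distance 2: E.
Distance 3: D, G.
Distance 4: F — contains F.

4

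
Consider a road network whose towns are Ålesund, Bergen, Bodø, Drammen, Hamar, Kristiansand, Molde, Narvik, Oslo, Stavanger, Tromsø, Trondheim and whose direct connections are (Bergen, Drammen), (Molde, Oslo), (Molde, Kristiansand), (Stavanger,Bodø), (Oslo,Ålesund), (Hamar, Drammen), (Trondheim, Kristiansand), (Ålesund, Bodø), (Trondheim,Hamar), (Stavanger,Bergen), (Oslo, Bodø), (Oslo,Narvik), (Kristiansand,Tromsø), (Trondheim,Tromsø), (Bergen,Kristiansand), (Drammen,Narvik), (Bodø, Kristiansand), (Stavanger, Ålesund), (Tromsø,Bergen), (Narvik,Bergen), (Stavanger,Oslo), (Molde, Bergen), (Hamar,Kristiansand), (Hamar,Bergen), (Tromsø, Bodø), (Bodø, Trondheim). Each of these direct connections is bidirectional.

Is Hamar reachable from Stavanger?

Explore from Stavanger.
Distance 1: reach Ålesund, Bergen, Bodø, Oslo.
Distance 2: reach Drammen, Hamar, Kristiansand, Molde, Narvik, Tromsø, Trondheim.
Found Hamar.

Yes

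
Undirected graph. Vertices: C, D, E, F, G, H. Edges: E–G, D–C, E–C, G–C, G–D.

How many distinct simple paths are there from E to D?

E–C–D
E–C–G–D
E–G–C–D
E–G–D

4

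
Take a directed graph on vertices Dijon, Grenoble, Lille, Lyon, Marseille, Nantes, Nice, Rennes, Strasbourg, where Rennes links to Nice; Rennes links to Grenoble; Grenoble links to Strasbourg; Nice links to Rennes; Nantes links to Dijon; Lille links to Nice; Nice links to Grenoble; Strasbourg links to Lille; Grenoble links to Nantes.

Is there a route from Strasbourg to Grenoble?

Explore from Strasbourg.
Distance 1: reach Lille.
Distance 2: reach Nice.
Distance 3: reach Grenoble, Rennes.
Found Grenoble.

Yes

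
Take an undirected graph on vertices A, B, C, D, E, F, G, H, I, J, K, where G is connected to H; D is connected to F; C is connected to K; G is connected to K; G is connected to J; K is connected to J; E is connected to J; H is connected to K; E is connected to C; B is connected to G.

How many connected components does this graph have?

4

From A: component {A}.
From B: component {B, C, E, G, H, J, K}.
From D: component {D, F}.
From I: component {I}.
That's 4 components.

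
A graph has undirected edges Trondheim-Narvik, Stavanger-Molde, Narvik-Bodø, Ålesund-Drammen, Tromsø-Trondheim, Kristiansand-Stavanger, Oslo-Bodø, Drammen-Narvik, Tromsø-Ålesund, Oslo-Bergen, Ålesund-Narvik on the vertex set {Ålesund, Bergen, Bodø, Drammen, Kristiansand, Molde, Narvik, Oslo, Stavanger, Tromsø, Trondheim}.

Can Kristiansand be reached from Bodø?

Explore from Bodø.
Distance 1: reach Narvik, Oslo.
Distance 2: reach Ålesund, Bergen, Drammen, Trondheim.
Distance 3: reach Tromsø.
The search is exhausted without reaching Kristiansand; it lies in a different component.

No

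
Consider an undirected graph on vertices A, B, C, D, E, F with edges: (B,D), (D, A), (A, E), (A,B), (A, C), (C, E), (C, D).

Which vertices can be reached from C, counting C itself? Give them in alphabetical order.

A, B, C, D, E

Start at C.
Its neighbours: A, D, E.
Then their neighbours: B.
Nothing further is reachable.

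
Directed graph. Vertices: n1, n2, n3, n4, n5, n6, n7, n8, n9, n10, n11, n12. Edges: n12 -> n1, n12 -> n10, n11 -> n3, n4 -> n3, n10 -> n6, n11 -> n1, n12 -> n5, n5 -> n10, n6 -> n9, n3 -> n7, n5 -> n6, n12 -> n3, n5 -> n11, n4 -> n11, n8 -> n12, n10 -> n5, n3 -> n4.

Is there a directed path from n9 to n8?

n9 has no outgoing edges, so nothing is reachable from it.

No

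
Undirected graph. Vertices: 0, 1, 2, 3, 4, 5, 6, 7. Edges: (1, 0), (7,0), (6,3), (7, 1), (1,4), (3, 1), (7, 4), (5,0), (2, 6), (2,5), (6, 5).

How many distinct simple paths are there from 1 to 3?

7

1–0–5–2–6–3
1–0–5–6–3
1–3
1–4–7–0–5–2–6–3
1–4–7–0–5–6–3
1–7–0–5–2–6–3
1–7–0–5–6–3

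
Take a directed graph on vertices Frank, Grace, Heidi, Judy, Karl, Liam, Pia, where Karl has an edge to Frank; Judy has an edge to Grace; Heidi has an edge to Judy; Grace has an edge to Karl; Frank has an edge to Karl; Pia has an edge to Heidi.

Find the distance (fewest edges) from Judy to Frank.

Distance 0: Judy.
Distance 1: Grace.
Distance 2: Karl.
Distance 3: Frank — contains Frank.

3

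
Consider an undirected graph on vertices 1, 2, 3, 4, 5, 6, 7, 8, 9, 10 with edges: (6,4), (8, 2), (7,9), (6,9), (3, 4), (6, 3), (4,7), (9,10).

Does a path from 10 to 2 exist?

No

Explore from 10.
Distance 1: reach 9.
Distance 2: reach 6, 7.
Distance 3: reach 3, 4.
The search is exhausted without reaching 2; it lies in a different component.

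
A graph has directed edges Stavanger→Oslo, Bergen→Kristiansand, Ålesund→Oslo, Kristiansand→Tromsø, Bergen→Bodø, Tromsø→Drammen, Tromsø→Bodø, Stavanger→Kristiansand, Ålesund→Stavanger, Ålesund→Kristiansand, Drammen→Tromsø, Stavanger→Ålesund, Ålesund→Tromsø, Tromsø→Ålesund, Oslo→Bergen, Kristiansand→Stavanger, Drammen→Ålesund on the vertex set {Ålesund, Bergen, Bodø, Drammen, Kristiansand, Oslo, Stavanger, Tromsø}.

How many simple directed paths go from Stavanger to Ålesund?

5

Stavanger→Ålesund
Stavanger→Kristiansand→Tromsø→Ålesund
Stavanger→Kristiansand→Tromsø→Drammen→Ålesund
Stavanger→Oslo→Bergen→Kristiansand→Tromsø→Ålesund
Stavanger→Oslo→Bergen→Kristiansand→Tromsø→Drammen→Ålesund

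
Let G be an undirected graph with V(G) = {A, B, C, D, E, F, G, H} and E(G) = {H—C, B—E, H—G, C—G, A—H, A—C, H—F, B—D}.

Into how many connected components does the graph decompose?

2

From A: component {A, C, F, G, H}.
From B: component {B, D, E}.
That's 2 components.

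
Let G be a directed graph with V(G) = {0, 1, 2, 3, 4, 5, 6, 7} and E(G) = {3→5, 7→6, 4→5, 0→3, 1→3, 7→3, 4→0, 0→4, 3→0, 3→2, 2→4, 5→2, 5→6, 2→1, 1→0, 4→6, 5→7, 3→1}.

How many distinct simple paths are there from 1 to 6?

1→0→3→2→4→5→6
1→0→3→2→4→5→7→6
1→0→3→2→4→6
1→0→3→5→2→4→6
1→0→3→5→6
1→0→3→5→7→6
1→0→4→5→6
1→0→4→5→7→6
... and 10 more.

18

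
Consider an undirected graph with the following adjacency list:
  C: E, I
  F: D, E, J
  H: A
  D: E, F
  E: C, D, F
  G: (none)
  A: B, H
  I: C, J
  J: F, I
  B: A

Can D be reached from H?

Explore from H.
Distance 1: reach A.
Distance 2: reach B.
The search is exhausted without reaching D; it lies in a different component.

No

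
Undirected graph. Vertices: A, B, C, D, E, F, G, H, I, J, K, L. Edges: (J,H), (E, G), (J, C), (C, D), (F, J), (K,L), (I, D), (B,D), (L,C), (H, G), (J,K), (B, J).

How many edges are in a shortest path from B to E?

Distance 0: B.
Distance 1: D, J.
Distance 2: C, F, H, I, K.
Distance 3: G, L.
Distance 4: E — contains E.

4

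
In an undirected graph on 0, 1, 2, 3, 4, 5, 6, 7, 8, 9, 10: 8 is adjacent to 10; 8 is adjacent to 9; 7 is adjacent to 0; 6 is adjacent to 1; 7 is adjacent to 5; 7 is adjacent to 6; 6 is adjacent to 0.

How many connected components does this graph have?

5

From 0: component {0, 1, 5, 6, 7}.
From 2: component {2}.
From 3: component {3}.
From 4: component {4}.
From 8: component {8, 9, 10}.
That's 5 components.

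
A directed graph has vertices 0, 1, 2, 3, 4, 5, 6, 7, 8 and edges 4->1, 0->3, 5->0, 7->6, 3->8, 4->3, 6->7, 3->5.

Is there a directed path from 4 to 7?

Explore from 4.
Distance 1: reach 1, 3.
Distance 2: reach 5, 8.
Distance 3: reach 0.
The search from 4 is exhausted; no directed path reaches 7.

No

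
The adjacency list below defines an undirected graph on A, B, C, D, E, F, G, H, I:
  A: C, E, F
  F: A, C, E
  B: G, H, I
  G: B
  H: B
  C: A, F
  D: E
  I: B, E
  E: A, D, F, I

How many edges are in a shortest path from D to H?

Distance 0: D.
Distance 1: E.
Distance 2: A, F, I.
Distance 3: B, C.
Distance 4: G, H — contains H.

4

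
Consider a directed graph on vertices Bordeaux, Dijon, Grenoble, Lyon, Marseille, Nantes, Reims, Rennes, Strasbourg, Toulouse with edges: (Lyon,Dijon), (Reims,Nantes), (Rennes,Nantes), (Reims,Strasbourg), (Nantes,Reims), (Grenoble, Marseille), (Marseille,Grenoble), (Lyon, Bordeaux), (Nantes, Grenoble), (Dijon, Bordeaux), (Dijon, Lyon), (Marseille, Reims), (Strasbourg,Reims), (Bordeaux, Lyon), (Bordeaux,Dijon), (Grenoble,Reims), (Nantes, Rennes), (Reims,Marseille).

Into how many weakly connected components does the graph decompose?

3

From Bordeaux: component {Bordeaux, Dijon, Lyon}.
From Grenoble: component {Grenoble, Marseille, Nantes, Reims, Rennes, Strasbourg}.
From Toulouse: component {Toulouse}.
That's 3 components.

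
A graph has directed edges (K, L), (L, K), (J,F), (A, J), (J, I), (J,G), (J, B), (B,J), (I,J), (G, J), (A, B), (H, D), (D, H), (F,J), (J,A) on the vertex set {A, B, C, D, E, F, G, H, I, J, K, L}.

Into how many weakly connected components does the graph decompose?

From A: component {A, B, F, G, I, J}.
From C: component {C}.
From D: component {D, H}.
From E: component {E}.
From K: component {K, L}.
That's 5 components.

5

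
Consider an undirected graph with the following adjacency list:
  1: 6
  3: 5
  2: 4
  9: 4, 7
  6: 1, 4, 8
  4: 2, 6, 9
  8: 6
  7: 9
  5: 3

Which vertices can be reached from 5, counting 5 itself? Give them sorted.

3, 5

Start at 5.
Its neighbours: 3.
Nothing further is reachable.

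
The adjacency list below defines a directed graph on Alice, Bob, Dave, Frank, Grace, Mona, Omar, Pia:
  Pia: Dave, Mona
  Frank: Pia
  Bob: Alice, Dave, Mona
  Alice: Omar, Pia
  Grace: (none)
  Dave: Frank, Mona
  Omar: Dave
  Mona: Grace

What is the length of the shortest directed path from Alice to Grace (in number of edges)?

3

Distance 0: Alice.
Distance 1: Omar, Pia.
Distance 2: Dave, Mona.
Distance 3: Frank, Grace — contains Grace.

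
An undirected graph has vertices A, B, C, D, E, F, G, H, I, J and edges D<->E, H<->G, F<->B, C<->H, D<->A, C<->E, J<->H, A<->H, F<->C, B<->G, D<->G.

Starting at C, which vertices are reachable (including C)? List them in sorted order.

A, B, C, D, E, F, G, H, J

Start at C.
Its neighbours: E, F, H.
Then their neighbours: A, B, D, G, J.
Nothing further is reachable.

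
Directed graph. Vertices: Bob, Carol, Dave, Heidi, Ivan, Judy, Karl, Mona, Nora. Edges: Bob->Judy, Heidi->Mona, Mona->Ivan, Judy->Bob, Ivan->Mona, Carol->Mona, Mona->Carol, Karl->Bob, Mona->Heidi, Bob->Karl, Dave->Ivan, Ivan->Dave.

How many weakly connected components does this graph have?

From Bob: component {Bob, Judy, Karl}.
From Carol: component {Carol, Dave, Heidi, Ivan, Mona}.
From Nora: component {Nora}.
That's 3 components.

3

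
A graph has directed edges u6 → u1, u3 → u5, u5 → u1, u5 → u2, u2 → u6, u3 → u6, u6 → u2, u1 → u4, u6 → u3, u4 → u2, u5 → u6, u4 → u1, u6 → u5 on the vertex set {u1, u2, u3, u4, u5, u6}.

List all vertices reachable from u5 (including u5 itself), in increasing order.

u1, u2, u3, u4, u5, u6

Start at u5.
Its neighbours: u1, u2, u6.
Then their neighbours: u3, u4.
Every vertex is now reached.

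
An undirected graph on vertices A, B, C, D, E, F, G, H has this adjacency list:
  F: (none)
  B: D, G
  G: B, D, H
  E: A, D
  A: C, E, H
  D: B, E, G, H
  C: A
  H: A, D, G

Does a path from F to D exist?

No

F has no edges, so nothing is reachable from it.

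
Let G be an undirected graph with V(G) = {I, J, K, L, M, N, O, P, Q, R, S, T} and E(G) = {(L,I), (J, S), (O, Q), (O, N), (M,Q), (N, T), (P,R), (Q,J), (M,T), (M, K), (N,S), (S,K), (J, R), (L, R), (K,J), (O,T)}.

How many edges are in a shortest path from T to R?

4

Distance 0: T.
Distance 1: M, N, O.
Distance 2: K, Q, S.
Distance 3: J.
Distance 4: R — contains R.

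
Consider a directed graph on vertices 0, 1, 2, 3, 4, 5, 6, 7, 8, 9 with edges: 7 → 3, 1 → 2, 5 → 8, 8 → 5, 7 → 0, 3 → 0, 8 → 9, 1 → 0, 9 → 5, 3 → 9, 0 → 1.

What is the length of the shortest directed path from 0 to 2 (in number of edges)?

2

Distance 0: 0.
Distance 1: 1.
Distance 2: 2 — contains 2.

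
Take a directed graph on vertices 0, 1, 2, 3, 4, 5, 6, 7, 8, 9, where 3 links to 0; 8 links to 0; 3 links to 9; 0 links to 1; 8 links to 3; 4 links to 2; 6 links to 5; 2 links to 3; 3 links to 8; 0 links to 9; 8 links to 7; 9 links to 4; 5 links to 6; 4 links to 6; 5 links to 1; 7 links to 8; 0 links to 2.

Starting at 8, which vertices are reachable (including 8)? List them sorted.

0, 1, 2, 3, 4, 5, 6, 7, 8, 9

Start at 8.
Its neighbours: 0, 3, 7.
Then their neighbours: 1, 2, 9.
Then next layer: 4.
Then next layer: 6.
Then next layer: 5.
Every vertex is now reached.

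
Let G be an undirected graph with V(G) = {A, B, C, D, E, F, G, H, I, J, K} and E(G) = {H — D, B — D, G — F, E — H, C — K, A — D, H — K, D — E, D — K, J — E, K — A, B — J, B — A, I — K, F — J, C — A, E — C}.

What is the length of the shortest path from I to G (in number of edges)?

Distance 0: I.
Distance 1: K.
Distance 2: A, C, D, H.
Distance 3: B, E.
Distance 4: J.
Distance 5: F.
Distance 6: G — contains G.

6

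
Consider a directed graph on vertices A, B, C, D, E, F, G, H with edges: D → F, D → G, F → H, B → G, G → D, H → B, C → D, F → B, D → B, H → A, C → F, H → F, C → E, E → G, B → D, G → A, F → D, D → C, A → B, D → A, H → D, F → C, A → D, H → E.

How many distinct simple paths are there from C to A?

27

C→D→A
C→D→B→G→A
C→D→F→B→G→A
C→D→F→H→A
C→D→F→H→B→G→A
C→D→F→H→E→G→A
C→D→G→A
C→E→G→A
... and 19 more.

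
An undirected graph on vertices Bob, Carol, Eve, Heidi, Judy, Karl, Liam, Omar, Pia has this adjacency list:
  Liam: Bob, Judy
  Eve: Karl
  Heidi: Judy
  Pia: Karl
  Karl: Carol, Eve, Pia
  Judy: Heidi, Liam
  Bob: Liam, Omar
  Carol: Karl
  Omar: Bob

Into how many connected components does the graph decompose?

2

From Bob: component {Bob, Heidi, Judy, Liam, Omar}.
From Carol: component {Carol, Eve, Karl, Pia}.
That's 2 components.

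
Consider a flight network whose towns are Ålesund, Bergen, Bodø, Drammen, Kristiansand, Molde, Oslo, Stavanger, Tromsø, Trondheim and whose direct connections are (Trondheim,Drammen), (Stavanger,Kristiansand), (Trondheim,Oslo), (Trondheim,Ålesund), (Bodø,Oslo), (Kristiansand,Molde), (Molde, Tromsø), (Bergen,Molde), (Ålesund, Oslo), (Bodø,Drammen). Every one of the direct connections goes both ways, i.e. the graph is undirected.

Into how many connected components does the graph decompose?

2

From Ålesund: component {Ålesund, Bodø, Drammen, Oslo, Trondheim}.
From Bergen: component {Bergen, Kristiansand, Molde, Stavanger, Tromsø}.
That's 2 components.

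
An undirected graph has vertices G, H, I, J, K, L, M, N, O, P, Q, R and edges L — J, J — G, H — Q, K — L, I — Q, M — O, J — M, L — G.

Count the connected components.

5

From G: component {G, J, K, L, M, O}.
From H: component {H, I, Q}.
From N: component {N}.
From P: component {P}.
From R: component {R}.
That's 5 components.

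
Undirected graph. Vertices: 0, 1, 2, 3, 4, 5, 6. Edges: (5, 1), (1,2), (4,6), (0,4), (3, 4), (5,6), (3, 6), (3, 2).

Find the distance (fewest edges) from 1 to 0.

4

Distance 0: 1.
Distance 1: 2, 5.
Distance 2: 3, 6.
Distance 3: 4.
Distance 4: 0 — contains 0.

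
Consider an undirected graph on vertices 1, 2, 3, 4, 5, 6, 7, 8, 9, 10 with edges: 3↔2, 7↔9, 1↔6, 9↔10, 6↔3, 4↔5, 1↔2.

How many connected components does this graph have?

4

From 1: component {1, 2, 3, 6}.
From 4: component {4, 5}.
From 7: component {7, 9, 10}.
From 8: component {8}.
That's 4 components.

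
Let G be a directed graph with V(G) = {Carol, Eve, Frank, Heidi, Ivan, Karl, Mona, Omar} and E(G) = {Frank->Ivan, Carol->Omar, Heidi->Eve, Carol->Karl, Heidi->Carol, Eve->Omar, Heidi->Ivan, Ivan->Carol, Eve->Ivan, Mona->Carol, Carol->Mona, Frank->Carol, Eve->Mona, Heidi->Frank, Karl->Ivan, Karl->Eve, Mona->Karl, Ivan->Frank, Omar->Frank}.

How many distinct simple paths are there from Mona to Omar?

Mona→Carol→Karl→Eve→Omar
Mona→Carol→Omar
Mona→Karl→Eve→Ivan→Carol→Omar
Mona→Karl→Eve→Ivan→Frank→Carol→Omar
Mona→Karl→Eve→Omar
Mona→Karl→Ivan→Carol→Omar
Mona→Karl→Ivan→Frank→Carol→Omar

7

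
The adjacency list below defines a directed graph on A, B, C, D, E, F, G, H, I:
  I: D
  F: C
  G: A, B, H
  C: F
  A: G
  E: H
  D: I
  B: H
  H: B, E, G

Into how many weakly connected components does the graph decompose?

From A: component {A, B, E, G, H}.
From C: component {C, F}.
From D: component {D, I}.
That's 3 components.

3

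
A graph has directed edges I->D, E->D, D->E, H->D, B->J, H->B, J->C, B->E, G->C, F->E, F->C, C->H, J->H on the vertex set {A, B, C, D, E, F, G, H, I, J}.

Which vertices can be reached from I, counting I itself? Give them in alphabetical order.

D, E, I

Start at I.
Its neighbours: D.
Then their neighbours: E.
Nothing further is reachable.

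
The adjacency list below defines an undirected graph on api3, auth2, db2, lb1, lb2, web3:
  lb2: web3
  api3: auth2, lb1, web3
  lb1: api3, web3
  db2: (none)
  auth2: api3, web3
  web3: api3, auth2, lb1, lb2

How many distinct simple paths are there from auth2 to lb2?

3

auth2–api3–lb1–web3–lb2
auth2–api3–web3–lb2
auth2–web3–lb2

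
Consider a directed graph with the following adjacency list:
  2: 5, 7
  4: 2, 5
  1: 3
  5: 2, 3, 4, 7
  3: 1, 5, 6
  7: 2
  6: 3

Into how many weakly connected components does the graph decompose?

1

From 1: component {1, 2, 3, 4, 5, 6, 7}.
That's 1 component.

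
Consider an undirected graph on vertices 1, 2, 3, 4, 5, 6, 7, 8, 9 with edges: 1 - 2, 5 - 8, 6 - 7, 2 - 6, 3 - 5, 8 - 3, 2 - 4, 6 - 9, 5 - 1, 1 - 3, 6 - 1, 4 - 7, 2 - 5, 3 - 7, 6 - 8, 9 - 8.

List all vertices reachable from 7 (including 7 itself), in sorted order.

1, 2, 3, 4, 5, 6, 7, 8, 9

Start at 7.
Its neighbours: 3, 4, 6.
Then their neighbours: 1, 2, 5, 8, 9.
Every vertex is now reached.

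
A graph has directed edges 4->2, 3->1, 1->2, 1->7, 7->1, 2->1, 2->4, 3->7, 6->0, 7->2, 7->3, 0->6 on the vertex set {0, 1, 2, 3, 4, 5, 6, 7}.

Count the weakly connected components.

3

From 0: component {0, 6}.
From 1: component {1, 2, 3, 4, 7}.
From 5: component {5}.
That's 3 components.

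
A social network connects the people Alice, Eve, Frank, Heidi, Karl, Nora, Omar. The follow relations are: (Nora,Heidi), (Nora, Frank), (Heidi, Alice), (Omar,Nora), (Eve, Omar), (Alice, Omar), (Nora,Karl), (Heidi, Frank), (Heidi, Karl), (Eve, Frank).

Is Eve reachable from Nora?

Explore from Nora.
Distance 1: reach Frank, Heidi, Karl.
Distance 2: reach Alice.
Distance 3: reach Omar.
The search from Nora is exhausted; no directed path reaches Eve.

No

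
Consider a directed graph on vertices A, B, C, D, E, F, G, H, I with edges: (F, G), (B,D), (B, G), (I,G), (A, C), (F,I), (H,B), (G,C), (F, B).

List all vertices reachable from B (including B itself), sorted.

B, C, D, G

Start at B.
Its neighbours: D, G.
Then their neighbours: C.
Nothing further is reachable.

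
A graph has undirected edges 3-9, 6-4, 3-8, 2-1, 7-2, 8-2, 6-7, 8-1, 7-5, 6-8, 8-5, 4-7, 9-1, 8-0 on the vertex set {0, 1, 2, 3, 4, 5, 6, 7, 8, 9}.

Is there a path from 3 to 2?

Yes

Explore from 3.
Distance 1: reach 8, 9.
Distance 2: reach 0, 1, 2, 5, 6.
Found 2.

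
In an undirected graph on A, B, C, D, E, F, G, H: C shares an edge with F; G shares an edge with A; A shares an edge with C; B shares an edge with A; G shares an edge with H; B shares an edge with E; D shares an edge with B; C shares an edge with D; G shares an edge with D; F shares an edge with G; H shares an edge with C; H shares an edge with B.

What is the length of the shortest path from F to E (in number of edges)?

4

Distance 0: F.
Distance 1: C, G.
Distance 2: A, D, H.
Distance 3: B.
Distance 4: E — contains E.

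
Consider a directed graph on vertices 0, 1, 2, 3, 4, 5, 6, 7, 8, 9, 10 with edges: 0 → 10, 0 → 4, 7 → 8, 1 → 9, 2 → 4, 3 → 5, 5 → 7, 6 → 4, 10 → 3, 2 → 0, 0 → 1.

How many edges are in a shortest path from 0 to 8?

Distance 0: 0.
Distance 1: 1, 4, 10.
Distance 2: 3, 9.
Distance 3: 5.
Distance 4: 7.
Distance 5: 8 — contains 8.

5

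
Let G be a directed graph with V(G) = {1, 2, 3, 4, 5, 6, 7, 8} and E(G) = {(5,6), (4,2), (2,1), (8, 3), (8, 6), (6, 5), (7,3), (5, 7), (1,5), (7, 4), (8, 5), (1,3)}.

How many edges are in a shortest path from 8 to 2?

Distance 0: 8.
Distance 1: 3, 5, 6.
Distance 2: 7.
Distance 3: 4.
Distance 4: 2 — contains 2.

4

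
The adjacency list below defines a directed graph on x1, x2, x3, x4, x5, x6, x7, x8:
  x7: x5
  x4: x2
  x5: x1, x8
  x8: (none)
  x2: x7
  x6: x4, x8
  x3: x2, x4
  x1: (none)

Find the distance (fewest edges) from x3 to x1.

4

Distance 0: x3.
Distance 1: x2, x4.
Distance 2: x7.
Distance 3: x5.
Distance 4: x1, x8 — contains x1.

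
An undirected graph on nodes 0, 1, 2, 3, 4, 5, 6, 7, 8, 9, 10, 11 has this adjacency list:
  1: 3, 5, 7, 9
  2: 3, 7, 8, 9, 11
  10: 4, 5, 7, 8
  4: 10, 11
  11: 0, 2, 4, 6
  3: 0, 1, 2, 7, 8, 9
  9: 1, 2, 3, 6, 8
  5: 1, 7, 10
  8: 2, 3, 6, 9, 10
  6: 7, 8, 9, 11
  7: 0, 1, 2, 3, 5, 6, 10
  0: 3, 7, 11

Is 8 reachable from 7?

Yes

Explore from 7.
Distance 1: reach 0, 1, 2, 3, 5, 6, 10.
Distance 2: reach 4, 8, 9, 11.
Found 8.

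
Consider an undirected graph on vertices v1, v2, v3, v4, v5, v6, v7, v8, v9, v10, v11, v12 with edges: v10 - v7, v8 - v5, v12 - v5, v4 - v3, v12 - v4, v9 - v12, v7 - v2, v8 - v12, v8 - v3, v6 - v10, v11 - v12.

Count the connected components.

3

From v1: component {v1}.
From v2: component {v2, v6, v7, v10}.
From v3: component {v3, v4, v5, v8, v9, v11, v12}.
That's 3 components.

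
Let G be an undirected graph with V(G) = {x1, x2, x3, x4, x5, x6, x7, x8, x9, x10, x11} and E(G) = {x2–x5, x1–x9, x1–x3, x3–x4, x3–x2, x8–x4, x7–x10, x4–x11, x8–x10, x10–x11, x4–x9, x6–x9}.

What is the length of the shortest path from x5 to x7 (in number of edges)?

6

Distance 0: x5.
Distance 1: x2.
Distance 2: x3.
Distance 3: x1, x4.
Distance 4: x8, x9, x11.
Distance 5: x6, x10.
Distance 6: x7 — contains x7.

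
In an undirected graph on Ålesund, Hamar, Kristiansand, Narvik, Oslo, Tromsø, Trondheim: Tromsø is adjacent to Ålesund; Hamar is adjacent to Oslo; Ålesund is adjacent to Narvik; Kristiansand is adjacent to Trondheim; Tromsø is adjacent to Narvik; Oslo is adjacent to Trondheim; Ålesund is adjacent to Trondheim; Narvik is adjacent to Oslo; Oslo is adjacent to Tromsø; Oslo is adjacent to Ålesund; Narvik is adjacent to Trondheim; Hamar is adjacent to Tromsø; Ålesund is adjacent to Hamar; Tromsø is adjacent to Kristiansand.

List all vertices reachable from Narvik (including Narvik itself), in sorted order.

Ålesund, Hamar, Kristiansand, Narvik, Oslo, Tromsø, Trondheim

Start at Narvik.
Its neighbours: Ålesund, Oslo, Tromsø, Trondheim.
Then their neighbours: Hamar, Kristiansand.
Every vertex is now reached.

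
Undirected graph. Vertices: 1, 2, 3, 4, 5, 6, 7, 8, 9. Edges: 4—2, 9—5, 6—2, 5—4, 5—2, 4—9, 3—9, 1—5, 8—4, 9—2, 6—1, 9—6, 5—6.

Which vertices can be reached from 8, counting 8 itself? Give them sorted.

1, 2, 3, 4, 5, 6, 8, 9

Start at 8.
Its neighbours: 4.
Then their neighbours: 2, 5, 9.
Then next layer: 1, 3, 6.
Nothing further is reachable.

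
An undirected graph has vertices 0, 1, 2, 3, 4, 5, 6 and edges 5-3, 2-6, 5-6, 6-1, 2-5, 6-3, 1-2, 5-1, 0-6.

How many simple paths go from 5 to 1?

7

5–1
5–2–1
5–2–6–1
5–3–6–1
5–3–6–2–1
5–6–1
5–6–2–1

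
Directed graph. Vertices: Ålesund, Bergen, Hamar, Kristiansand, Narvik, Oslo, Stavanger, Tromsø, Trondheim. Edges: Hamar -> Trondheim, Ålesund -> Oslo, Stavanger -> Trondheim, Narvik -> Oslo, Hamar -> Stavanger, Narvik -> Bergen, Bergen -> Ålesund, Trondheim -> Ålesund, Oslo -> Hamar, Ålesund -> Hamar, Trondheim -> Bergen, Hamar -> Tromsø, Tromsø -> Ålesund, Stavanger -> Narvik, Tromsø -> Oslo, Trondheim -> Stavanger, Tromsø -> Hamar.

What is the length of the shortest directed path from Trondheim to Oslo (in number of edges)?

2

Distance 0: Trondheim.
Distance 1: Ålesund, Bergen, Stavanger.
Distance 2: Hamar, Narvik, Oslo — contains Oslo.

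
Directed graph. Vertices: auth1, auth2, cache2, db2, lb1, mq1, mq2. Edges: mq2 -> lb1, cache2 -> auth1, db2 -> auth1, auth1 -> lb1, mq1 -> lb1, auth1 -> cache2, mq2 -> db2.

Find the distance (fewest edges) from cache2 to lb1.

2

Distance 0: cache2.
Distance 1: auth1.
Distance 2: lb1 — contains lb1.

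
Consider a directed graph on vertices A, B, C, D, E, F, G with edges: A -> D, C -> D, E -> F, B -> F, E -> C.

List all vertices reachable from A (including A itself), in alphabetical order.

Start at A.
Its neighbours: D.
Nothing further is reachable.

A, D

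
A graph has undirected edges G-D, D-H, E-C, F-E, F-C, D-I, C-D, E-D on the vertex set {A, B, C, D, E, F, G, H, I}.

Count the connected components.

3

From A: component {A}.
From B: component {B}.
From C: component {C, D, E, F, G, H, I}.
That's 3 components.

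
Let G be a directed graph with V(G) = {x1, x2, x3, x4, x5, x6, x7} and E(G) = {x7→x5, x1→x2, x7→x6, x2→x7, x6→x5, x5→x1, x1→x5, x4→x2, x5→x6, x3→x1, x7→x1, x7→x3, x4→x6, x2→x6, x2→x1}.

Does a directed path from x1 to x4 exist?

No

Explore from x1.
Distance 1: reach x2, x5.
Distance 2: reach x6, x7.
Distance 3: reach x3.
The search from x1 is exhausted; no directed path reaches x4.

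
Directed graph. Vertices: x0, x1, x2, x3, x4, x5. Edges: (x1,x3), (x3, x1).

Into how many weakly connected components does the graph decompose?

From x0: component {x0}.
From x1: component {x1, x3}.
From x2: component {x2}.
From x4: component {x4}.
From x5: component {x5}.
That's 5 components.

5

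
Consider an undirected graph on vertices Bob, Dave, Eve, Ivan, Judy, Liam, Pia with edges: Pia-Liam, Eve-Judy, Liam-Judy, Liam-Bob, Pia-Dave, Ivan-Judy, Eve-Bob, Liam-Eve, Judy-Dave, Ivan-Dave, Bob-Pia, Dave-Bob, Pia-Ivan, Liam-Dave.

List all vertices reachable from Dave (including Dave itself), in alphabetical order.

Start at Dave.
Its neighbours: Bob, Ivan, Judy, Liam, Pia.
Then their neighbours: Eve.
Every vertex is now reached.

Bob, Dave, Eve, Ivan, Judy, Liam, Pia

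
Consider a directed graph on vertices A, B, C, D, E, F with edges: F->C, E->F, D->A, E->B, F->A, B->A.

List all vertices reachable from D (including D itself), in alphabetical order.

Start at D.
Its neighbours: A.
Nothing further is reachable.

A, D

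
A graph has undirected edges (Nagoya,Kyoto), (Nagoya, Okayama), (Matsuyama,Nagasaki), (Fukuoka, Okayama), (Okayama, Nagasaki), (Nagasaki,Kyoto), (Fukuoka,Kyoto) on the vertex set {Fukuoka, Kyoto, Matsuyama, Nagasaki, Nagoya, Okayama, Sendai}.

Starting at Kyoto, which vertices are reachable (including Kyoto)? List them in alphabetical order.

Fukuoka, Kyoto, Matsuyama, Nagasaki, Nagoya, Okayama

Start at Kyoto.
Its neighbours: Fukuoka, Nagasaki, Nagoya.
Then their neighbours: Matsuyama, Okayama.
Nothing further is reachable.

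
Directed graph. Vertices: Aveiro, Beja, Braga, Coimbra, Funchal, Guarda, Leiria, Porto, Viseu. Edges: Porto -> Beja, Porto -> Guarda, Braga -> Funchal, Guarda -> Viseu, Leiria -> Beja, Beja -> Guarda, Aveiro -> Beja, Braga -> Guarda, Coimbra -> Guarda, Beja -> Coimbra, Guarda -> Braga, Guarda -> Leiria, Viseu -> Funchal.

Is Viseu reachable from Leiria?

Yes

Explore from Leiria.
Distance 1: reach Beja.
Distance 2: reach Coimbra, Guarda.
Distance 3: reach Braga, Viseu.
Found Viseu.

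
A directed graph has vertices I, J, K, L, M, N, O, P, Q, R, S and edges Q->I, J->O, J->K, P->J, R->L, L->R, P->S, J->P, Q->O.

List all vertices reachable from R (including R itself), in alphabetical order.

L, R

Start at R.
Its neighbours: L.
Nothing further is reachable.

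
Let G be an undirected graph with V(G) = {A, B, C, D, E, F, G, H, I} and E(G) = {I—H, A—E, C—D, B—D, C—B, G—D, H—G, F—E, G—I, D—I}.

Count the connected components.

From A: component {A, E, F}.
From B: component {B, C, D, G, H, I}.
That's 2 components.

2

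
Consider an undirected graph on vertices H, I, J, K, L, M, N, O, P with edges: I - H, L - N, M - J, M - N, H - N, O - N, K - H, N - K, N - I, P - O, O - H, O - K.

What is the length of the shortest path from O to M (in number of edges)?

Distance 0: O.
Distance 1: H, K, N, P.
Distance 2: I, L, M — contains M.

2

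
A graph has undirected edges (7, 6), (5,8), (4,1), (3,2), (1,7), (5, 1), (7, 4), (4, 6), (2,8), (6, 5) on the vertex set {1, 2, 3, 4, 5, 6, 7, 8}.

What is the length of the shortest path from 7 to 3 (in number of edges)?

5

Distance 0: 7.
Distance 1: 1, 4, 6.
Distance 2: 5.
Distance 3: 8.
Distance 4: 2.
Distance 5: 3 — contains 3.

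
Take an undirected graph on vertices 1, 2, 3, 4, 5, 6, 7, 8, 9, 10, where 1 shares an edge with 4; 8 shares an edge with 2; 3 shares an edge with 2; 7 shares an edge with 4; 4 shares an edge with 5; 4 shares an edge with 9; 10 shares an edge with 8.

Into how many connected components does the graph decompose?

3

From 1: component {1, 4, 5, 7, 9}.
From 2: component {2, 3, 8, 10}.
From 6: component {6}.
That's 3 components.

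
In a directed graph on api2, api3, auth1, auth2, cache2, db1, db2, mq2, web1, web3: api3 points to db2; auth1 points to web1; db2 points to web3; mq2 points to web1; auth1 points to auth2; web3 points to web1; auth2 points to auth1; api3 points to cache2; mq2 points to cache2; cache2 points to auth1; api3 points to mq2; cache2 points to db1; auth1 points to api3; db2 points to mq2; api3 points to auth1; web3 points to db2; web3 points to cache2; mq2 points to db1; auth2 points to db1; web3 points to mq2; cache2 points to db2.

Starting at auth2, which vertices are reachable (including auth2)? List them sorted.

api3, auth1, auth2, cache2, db1, db2, mq2, web1, web3

Start at auth2.
Its neighbours: auth1, db1.
Then their neighbours: api3, web1.
Then next layer: cache2, db2, mq2.
Then next layer: web3.
Nothing further is reachable.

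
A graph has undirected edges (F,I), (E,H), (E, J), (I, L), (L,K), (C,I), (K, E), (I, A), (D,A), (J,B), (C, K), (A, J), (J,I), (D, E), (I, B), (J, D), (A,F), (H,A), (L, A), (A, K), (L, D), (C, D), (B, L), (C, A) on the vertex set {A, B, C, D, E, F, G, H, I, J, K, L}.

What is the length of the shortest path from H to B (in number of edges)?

Distance 0: H.
Distance 1: A, E.
Distance 2: C, D, F, I, J, K, L.
Distance 3: B — contains B.

3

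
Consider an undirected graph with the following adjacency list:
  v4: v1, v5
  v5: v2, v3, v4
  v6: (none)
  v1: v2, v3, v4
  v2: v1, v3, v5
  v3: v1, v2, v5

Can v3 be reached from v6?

v6 has no edges, so nothing is reachable from it.

No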